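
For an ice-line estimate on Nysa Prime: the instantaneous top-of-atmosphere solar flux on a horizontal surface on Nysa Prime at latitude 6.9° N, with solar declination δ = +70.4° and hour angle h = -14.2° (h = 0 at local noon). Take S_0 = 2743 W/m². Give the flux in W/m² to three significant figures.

cos θ_z = sin ϕ sin δ + cos ϕ cos δ cos h = 0.113176 + 0.322847 = 0.436023.
Flux = S_0 · cos θ_z = 2743 × 0.436023 = 1196 W/m².

1.20e+03 W/m²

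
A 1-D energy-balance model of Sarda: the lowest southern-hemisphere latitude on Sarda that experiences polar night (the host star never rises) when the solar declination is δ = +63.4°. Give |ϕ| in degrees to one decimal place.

|ϕ| = 26.6°

Polar night requires cos h₀ = −tan ϕ tan δ ≥ 1, i.e. tan ϕ tan δ ≤ −1.
The boundary is |tan ϕ| · |tan δ| = 1, so |ϕ| = 90° − |δ| = 90° − 63.4° = 26.6° in the southern hemisphere.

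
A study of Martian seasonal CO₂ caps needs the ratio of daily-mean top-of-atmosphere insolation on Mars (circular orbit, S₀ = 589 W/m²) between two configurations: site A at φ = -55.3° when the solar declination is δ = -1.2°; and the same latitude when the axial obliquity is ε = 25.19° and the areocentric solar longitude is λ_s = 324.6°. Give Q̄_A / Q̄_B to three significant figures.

— Configuration A (φ=-55.3°):
cos H₀ = −tan(-55.3°) tan(-1.200°) = -0.0303, H₀ = 1.6011 rad.
Bracket: H₀ sin φ sin δ + cos φ cos δ sin H₀ = 1.6011×-0.82214×-0.02094 + 0.56928×0.99978×0.99954 = 0.027564 + 0.568893 = 0.596457.
Q̄ = (S₀/π) × [bracket] = (589/π) × 0.596457 = 111.83 W/m².
— Configuration B (φ=-55.3°):
sin δ = sin 25.19° × sin 324.6° = -0.24655, so δ = -14.274°.
cos H₀ = −tan(-55.3°) tan(-14.274°) = -0.3674, H₀ = 1.9470 rad.
Bracket: H₀ sin φ sin δ + cos φ cos δ sin H₀ = 1.9470×-0.82214×-0.24655 + 0.56928×0.96913×0.93006 = 0.394654 + 0.513120 = 0.907774.
Q̄ = (S₀/π) × [bracket] = (589/π) × 0.907774 = 170.19 W/m².
Ratio Q̄_A / Q̄_B = 111.83 / 170.19 = 0.6571.

Q̄_A / Q̄_B ≈ 0.657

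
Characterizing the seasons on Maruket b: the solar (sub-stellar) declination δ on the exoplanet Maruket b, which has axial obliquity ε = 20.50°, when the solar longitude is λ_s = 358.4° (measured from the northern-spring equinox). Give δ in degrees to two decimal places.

sin δ = sin ε · sin λ_s = sin 20.50° × sin 358.4° = -0.009778.
δ = arcsin(-0.009778) = -0.56°.

δ = -0.56°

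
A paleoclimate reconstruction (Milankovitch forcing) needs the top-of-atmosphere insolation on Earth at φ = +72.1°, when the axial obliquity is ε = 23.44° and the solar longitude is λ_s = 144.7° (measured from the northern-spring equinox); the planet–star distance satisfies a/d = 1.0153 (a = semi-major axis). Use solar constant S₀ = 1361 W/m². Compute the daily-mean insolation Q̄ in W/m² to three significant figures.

Q̄ ≈ 325 W/m²

Solar declination: sin δ = sin ε · sin λ_s = sin 23.44° × sin 144.7° = 0.22987, so δ = +13.289°.
cos H₀ = −tan(+72.1°) tan(+13.289°) = -0.7313, H₀ = 2.3910 rad.
Bracket: H₀ sin φ sin δ + cos φ cos δ sin H₀ = 2.3910×0.95159×0.22987 + 0.30736×0.97322×0.68210 = 0.523012 + 0.204036 = 0.727048.
Inverse-square distance factor (a/d)² = 1.0153² = 1.030834.
Q̄ = (S₀/π) × 1.030834 × [bracket] = (1361/π) × 1.030834 × 0.727048 = 324.7 W/m².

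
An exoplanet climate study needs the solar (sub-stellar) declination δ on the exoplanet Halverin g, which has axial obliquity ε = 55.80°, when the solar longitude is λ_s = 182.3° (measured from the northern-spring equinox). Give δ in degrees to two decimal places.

δ = -1.90°

sin δ = sin ε · sin λ_s = sin 55.80° × sin 182.3° = -0.033192.
δ = arcsin(-0.033192) = -1.90°.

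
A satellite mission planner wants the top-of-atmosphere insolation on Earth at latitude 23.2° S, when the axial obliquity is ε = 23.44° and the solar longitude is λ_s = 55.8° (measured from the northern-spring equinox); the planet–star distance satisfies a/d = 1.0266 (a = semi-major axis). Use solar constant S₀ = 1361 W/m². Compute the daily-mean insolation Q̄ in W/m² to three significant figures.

Solar declination: sin δ = sin ε · sin λ_s = sin 23.44° × sin 55.8° = 0.32900, so δ = +19.208°.
cos H₀ = −tan(-23.2°) tan(+19.208°) = 0.1493, H₀ = 1.4209 rad.
Bracket: H₀ sin φ sin δ + cos φ cos δ sin H₀ = 1.4209×-0.39394×0.32900 + 0.91914×0.94433×0.98879 = -0.184158 + 0.858242 = 0.674084.
Inverse-square distance factor (a/d)² = 1.0266² = 1.053908.
Q̄ = (S₀/π) × 1.053908 × [bracket] = (1361/π) × 1.053908 × 0.674084 = 307.8 W/m².

Q̄ ≈ 308 W/m²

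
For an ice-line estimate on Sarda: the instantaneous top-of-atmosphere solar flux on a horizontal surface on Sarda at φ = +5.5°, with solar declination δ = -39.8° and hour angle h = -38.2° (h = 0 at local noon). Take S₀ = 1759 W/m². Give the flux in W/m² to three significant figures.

cos θ_z = sin φ sin δ + cos φ cos δ cos h = -0.061352 + 0.600981 = 0.539629.
Flux = S₀ · cos θ_z = 1759 × 0.539629 = 949.2 W/m².

949 W/m²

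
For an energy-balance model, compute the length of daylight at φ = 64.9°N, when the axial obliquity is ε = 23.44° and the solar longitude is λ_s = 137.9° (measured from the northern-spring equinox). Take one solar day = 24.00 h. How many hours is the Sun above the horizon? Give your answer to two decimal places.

Solar declination: sin δ = sin ε · sin λ_s = sin 23.44° × sin 137.9° = 0.26669, so δ = +15.467°.
cos H₀ = −tan φ · tan δ = −tan(+64.9°) × tan(+15.467°) = -0.5907, so H₀ = 2.2027 rad = 126.21°.
Daylight = 2H₀/(2π) × 24.00 h = (2.2027/π) × 24.00 = 16.83 h.

16.83 h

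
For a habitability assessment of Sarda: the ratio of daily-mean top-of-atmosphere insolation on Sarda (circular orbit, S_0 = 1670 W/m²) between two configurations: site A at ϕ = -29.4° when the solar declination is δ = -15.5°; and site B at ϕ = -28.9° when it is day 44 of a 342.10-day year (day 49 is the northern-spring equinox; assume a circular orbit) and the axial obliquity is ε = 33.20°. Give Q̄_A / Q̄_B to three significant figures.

— Configuration A (ϕ=-29.4°):
cos h₀ = −tan(-29.4°) tan(-15.500°) = -0.1563, h₀ = 1.7277 rad.
Bracket: h₀ sin ϕ sin δ + cos ϕ cos δ sin h₀ = 1.7277×-0.49090×-0.26724 + 0.87121×0.96363×0.98772 = 0.226654 + 0.829215 = 1.055869.
Q̄ = (S_0/π) × [bracket] = (1670/π) × 1.055869 = 561.28 W/m².
— Configuration B (ϕ=-28.9°):
Solar longitude: L_s = 360° × (44 − 49)/342.10 = -5.262°, i.e. -5.262° + 360° = 354.738°.
sin δ = sin 33.20° × sin 354.738° = -0.05021, so δ = -2.878°.
cos h₀ = −tan(-28.9°) tan(-2.878°) = -0.0278, h₀ = 1.5986 rad.
Bracket: h₀ sin ϕ sin δ + cos ϕ cos δ sin h₀ = 1.5986×-0.48328×-0.05021 + 0.87546×0.99874×0.99961 = 0.038791 + 0.874016 = 0.912807.
Q̄ = (S_0/π) × [bracket] = (1670/π) × 0.912807 = 485.23 W/m².
Ratio Q̄_A / Q̄_B = 561.28 / 485.23 = 1.157.

Q̄_A / Q̄_B ≈ 1.16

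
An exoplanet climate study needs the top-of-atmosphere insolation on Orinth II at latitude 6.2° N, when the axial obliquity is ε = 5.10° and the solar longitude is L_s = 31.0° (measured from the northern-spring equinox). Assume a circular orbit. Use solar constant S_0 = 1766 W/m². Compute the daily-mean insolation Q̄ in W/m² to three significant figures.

Q̄ ≈ 563 W/m²

Solar declination: sin δ = sin ε · sin L_s = sin 5.10° × sin 31.0° = 0.04578, so δ = +2.624°.
cos h₀ = −tan(+6.2°) tan(+2.624°) = -0.0050, h₀ = 1.5758 rad.
Bracket: h₀ sin ϕ sin δ + cos ϕ cos δ sin h₀ = 1.5758×0.10800×0.04578 + 0.99415×0.99895×0.99999 = 0.007791 + 0.993096 = 1.000887.
Q̄ = (S_0/π) × [bracket] = (1766/π) × 1.000887 = 562.6 W/m².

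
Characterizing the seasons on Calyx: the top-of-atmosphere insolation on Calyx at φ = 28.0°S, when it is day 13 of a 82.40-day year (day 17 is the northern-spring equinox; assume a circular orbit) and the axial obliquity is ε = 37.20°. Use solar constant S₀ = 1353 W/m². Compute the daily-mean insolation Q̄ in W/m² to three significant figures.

Solar longitude: λ_s = 360° × (13 − 17)/82.40 = -17.476°, i.e. -17.476° + 360° = 342.524°.
sin δ = sin 37.20° × sin 342.524° = -0.18156, so δ = -10.461°.
cos H₀ = −tan(-28.0°) tan(-10.461°) = -0.0982, H₀ = 1.6691 rad.
Bracket: H₀ sin φ sin δ + cos φ cos δ sin H₀ = 1.6691×-0.46947×-0.18156 + 0.88295×0.98338×0.99517 = 0.142269 + 0.864082 = 1.006351.
Q̄ = (S₀/π) × [bracket] = (1353/π) × 1.006351 = 433.4 W/m².

Q̄ ≈ 433 W/m²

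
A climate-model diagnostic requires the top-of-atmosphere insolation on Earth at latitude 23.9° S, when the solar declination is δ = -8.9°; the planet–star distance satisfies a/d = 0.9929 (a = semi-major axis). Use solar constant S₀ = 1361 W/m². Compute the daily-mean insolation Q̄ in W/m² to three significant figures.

Q̄ ≈ 429 W/m²

cos H₀ = −tan(-23.9°) tan(-8.900°) = -0.0694, H₀ = 1.6402 rad.
Bracket: H₀ sin φ sin δ + cos φ cos δ sin H₀ = 1.6402×-0.40514×-0.15471 + 0.91425×0.98796×0.99759 = 0.102806 + 0.901066 = 1.003872.
Inverse-square distance factor (a/d)² = 0.9929² = 0.985850.
Q̄ = (S₀/π) × 0.985850 × [bracket] = (1361/π) × 0.985850 × 1.003872 = 428.7 W/m².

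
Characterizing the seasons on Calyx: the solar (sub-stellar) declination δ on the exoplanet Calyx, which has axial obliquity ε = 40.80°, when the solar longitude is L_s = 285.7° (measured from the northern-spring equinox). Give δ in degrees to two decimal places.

sin δ = sin ε · sin L_s = sin 40.80° × sin 285.7° = -0.629043.
δ = arcsin(-0.629043) = -38.98°.

δ = -38.98°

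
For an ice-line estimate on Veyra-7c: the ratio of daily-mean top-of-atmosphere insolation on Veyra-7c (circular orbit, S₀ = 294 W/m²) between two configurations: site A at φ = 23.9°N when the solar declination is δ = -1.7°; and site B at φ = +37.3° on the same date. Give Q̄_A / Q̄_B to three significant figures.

Q̄_A / Q̄_B ≈ 1.17

— Configuration A (φ=+23.9°):
cos H₀ = −tan(+23.9°) tan(-1.700°) = 0.0132, H₀ = 1.5576 rad.
Bracket: H₀ sin φ sin δ + cos φ cos δ sin H₀ = 1.5576×0.40514×-0.02967 + 0.91425×0.99956×0.99991 = -0.018723 + 0.913765 = 0.895042.
Q̄ = (S₀/π) × [bracket] = (294/π) × 0.895042 = 83.761 W/m².
— Configuration B (φ=+37.3°):
cos H₀ = −tan(+37.3°) tan(-1.700°) = 0.0226, H₀ = 1.5482 rad.
Bracket: H₀ sin φ sin δ + cos φ cos δ sin H₀ = 1.5482×0.60599×-0.02967 + 0.79547×0.99956×0.99974 = -0.027836 + 0.794913 = 0.767077.
Q̄ = (S₀/π) × [bracket] = (294/π) × 0.767077 = 71.785 W/m².
Ratio Q̄_A / Q̄_B = 83.761 / 71.785 = 1.167.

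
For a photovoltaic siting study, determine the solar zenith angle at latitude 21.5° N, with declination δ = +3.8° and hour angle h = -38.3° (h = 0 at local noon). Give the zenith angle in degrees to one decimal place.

cos θ_z = sin φ sin δ + cos φ cos δ cos h = 0.024289 + 0.728564 = 0.752853.
θ_z = arccos(0.752853) = 41.2°.

θ_z = 41.2°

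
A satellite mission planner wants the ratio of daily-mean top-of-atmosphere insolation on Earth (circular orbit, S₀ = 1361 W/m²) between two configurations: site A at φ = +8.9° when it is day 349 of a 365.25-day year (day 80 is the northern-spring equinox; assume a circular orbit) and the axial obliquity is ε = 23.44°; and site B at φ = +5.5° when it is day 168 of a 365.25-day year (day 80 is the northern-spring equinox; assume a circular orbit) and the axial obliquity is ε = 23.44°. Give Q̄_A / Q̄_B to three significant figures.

— Configuration A (φ=+8.9°):
Solar longitude: λ_s = 360° × (349 − 80)/365.25 = 265.133°.
sin δ = sin 23.44° × sin 265.133° = -0.39635, so δ = -23.350°.
cos H₀ = −tan(+8.9°) tan(-23.350°) = 0.0676, H₀ = 1.5031 rad.
Bracket: H₀ sin φ sin δ + cos φ cos δ sin H₀ = 1.5031×0.15471×-0.39635 + 0.98796×0.91810×0.99771 = -0.092169 + 0.904969 = 0.812800.
Q̄ = (S₀/π) × [bracket] = (1361/π) × 0.812800 = 352.12 W/m².
— Configuration B (φ=+5.5°):
Solar longitude: λ_s = 360° × (168 − 80)/365.25 = 86.735°.
sin δ = sin 23.44° × sin 86.735° = 0.39714, so δ = +23.400°.
cos H₀ = −tan(+5.5°) tan(+23.400°) = -0.0417, H₀ = 1.6125 rad.
Bracket: H₀ sin φ sin δ + cos φ cos δ sin H₀ = 1.6125×0.09585×0.39714 + 0.99540×0.91776×0.99913 = 0.061381 + 0.912744 = 0.974125.
Q̄ = (S₀/π) × [bracket] = (1361/π) × 0.974125 = 422.01 W/m².
Ratio Q̄_A / Q̄_B = 352.12 / 422.01 = 0.8344.

Q̄_A / Q̄_B ≈ 0.834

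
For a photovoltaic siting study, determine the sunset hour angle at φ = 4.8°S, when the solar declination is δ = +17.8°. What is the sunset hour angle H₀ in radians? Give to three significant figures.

cos H₀ = −tan φ · tan δ = −tan(-4.8°) × tan(+17.800°) = 0.0270, so H₀ = 1.5438 rad = 88.46°.

H₀ = 1.54 rad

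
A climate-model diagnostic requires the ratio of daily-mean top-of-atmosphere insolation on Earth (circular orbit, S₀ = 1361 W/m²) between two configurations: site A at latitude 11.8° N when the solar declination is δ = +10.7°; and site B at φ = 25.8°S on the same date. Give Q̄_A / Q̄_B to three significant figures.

— Configuration A (φ=+11.8°):
cos H₀ = −tan(+11.8°) tan(+10.700°) = -0.0395, H₀ = 1.6103 rad.
Bracket: H₀ sin φ sin δ + cos φ cos δ sin H₀ = 1.6103×0.20450×0.18567 + 0.97887×0.98261×0.99922 = 0.061142 + 0.961097 = 1.022239.
Q̄ = (S₀/π) × [bracket] = (1361/π) × 1.022239 = 442.85 W/m².
— Configuration B (φ=-25.8°):
cos H₀ = −tan(-25.8°) tan(+10.700°) = 0.0913, H₀ = 1.4793 rad.
Bracket: H₀ sin φ sin δ + cos φ cos δ sin H₀ = 1.4793×-0.43523×0.18567 + 0.90032×0.98261×0.99582 = -0.119541 + 0.880966 = 0.761425.
Q̄ = (S₀/π) × [bracket] = (1361/π) × 0.761425 = 329.86 W/m².
Ratio Q̄_A / Q̄_B = 442.85 / 329.86 = 1.343.

Q̄_A / Q̄_B ≈ 1.34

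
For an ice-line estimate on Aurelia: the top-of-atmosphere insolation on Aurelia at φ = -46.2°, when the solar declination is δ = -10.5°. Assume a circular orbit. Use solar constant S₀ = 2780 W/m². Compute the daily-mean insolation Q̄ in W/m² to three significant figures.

cos H₀ = −tan(-46.2°) tan(-10.500°) = -0.1933, H₀ = 1.7653 rad.
Bracket: H₀ sin φ sin δ + cos φ cos δ sin H₀ = 1.7653×-0.72176×-0.18224 + 0.69214×0.98325×0.98115 = 0.232196 + 0.667718 = 0.899914.
Q̄ = (S₀/π) × [bracket] = (2780/π) × 0.899914 = 796.3 W/m².

Q̄ ≈ 796 W/m²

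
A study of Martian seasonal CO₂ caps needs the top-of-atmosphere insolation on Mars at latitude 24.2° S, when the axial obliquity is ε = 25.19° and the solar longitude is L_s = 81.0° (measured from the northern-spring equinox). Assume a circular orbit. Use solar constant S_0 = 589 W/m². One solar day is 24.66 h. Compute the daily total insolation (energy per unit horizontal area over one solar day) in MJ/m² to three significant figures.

9.57 MJ/m²

Solar declination: sin δ = sin ε · sin L_s = sin 25.19° × sin 81.0° = 0.42038, so δ = +24.859°.
cos h₀ = −tan(-24.2°) tan(+24.859°) = 0.2082, h₀ = 1.3610 rad.
Bracket: h₀ sin ϕ sin δ + cos ϕ cos δ sin h₀ = 1.3610×-0.40992×0.42038 + 0.91212×0.90735×0.97808 = -0.234530 + 0.809471 = 0.574941.
Q̄ = (S_0/π) × [bracket] = (589/π) × 0.574941 = 107.79 W/m².
Daily total = Q̄ × 24.66 h × 3600 s/h = 107.79 × 24.66 × 3600 / 10⁶ = 9.569 MJ/m².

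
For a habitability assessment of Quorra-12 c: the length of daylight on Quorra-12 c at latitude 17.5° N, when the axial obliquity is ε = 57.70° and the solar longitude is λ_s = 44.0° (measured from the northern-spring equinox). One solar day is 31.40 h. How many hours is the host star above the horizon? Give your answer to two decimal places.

Solar declination: sin δ = sin ε · sin λ_s = sin 57.70° × sin 44.0° = 0.58717, so δ = +35.956°.
cos H₀ = −tan φ · tan δ = −tan(+17.5°) × tan(+35.956°) = -0.2287, so H₀ = 1.8015 rad = 103.22°.
Daylight = 2H₀/(2π) × 31.40 h = (1.8015/π) × 31.40 = 18.01 h.

18.01 h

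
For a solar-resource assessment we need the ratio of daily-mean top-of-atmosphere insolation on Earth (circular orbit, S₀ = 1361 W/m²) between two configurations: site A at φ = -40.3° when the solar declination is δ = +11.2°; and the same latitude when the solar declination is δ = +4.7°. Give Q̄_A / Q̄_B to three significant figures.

— Configuration A (φ=-40.3°):
cos H₀ = −tan(-40.3°) tan(+11.200°) = 0.1679, H₀ = 1.4021 rad.
Bracket: H₀ sin φ sin δ + cos φ cos δ sin H₀ = 1.4021×-0.64679×0.19423 + 0.76267×0.98096×0.98580 = -0.176140 + 0.737525 = 0.561385.
Q̄ = (S₀/π) × [bracket] = (1361/π) × 0.561385 = 243.20 W/m².
— Configuration B (φ=-40.3°):
cos H₀ = −tan(-40.3°) tan(+4.700°) = 0.0697, H₀ = 1.5010 rad.
Bracket: H₀ sin φ sin δ + cos φ cos δ sin H₀ = 1.5010×-0.64679×0.08194 + 0.76267×0.99664×0.99757 = -0.079550 + 0.758260 = 0.678710.
Q̄ = (S₀/π) × [bracket] = (1361/π) × 0.678710 = 294.03 W/m².
Ratio Q̄_A / Q̄_B = 243.20 / 294.03 = 0.8271.

Q̄_A / Q̄_B ≈ 0.827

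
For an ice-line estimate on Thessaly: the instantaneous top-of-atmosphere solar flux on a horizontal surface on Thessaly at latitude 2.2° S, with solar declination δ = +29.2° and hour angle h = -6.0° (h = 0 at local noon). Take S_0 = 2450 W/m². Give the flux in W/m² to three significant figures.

cos θ_z = sin ϕ sin δ + cos ϕ cos δ cos h = -0.018728 + 0.867500 = 0.848772.
Flux = S_0 · cos θ_z = 2450 × 0.848772 = 2079 W/m².

2.08e+03 W/m²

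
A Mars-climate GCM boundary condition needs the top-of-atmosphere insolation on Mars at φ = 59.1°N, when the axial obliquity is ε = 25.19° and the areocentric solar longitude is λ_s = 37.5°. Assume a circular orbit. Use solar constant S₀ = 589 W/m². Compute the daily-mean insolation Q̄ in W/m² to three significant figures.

sin δ = sin 25.19° × sin 37.5° = 0.25910, so δ = +15.017°.
cos H₀ = −tan(+59.1°) tan(+15.017°) = -0.4482, H₀ = 2.0356 rad.
Bracket: H₀ sin φ sin δ + cos φ cos δ sin H₀ = 2.0356×0.85806×0.25910 + 0.51354×0.96585×0.89392 = 0.452561 + 0.443387 = 0.895948.
Q̄ = (S₀/π) × [bracket] = (589/π) × 0.895948 = 168.0 W/m².

Q̄ ≈ 168 W/m²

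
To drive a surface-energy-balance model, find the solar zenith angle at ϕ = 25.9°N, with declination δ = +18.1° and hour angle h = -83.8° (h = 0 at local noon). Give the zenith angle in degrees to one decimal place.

cos θ_z = sin ϕ sin δ + cos ϕ cos δ cos h = 0.135704 + 0.092344 = 0.228048.
θ_z = arccos(0.228048) = 76.8°.

θ_z = 76.8°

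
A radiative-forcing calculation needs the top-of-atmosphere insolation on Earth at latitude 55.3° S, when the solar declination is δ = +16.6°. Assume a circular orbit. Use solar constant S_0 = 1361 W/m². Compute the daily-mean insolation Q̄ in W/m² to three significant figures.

cos h₀ = −tan(-55.3°) tan(+16.600°) = 0.4305, h₀ = 1.1257 rad.
Bracket: h₀ sin ϕ sin δ + cos ϕ cos δ sin h₀ = 1.1257×-0.82214×0.28569 + 0.56928×0.95832×0.90258 = -0.264401 + 0.492405 = 0.228004.
Q̄ = (S_0/π) × [bracket] = (1361/π) × 0.228004 = 98.78 W/m².

Q̄ ≈ 98.8 W/m²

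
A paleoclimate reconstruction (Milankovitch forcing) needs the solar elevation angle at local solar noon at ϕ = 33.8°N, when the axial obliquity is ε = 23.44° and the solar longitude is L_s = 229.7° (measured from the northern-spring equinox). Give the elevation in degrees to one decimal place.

38.5°

Solar declination: sin δ = sin ε · sin L_s = sin 23.44° × sin 229.7° = -0.30338, so δ = -17.661°.
At local noon the hour angle is zero, so the zenith angle equals |ϕ − δ| = |+33.8° − (-17.661°)| = 51.461°.
Elevation = 90° − 51.461° = 38.5°.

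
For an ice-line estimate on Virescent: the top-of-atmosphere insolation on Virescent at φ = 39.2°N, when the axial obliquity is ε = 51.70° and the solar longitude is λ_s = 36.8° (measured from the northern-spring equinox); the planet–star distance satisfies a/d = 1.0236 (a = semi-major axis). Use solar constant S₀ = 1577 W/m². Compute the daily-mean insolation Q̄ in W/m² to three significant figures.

Q̄ ≈ 640 W/m²

Solar declination: sin δ = sin ε · sin λ_s = sin 51.70° × sin 36.8° = 0.47010, so δ = +28.041°.
cos H₀ = −tan(+39.2°) tan(+28.041°) = -0.4344, H₀ = 2.0202 rad.
Bracket: H₀ sin φ sin δ + cos φ cos δ sin H₀ = 2.0202×0.63203×0.47010 + 0.77494×0.88261×0.90072 = 0.600236 + 0.616065 = 1.216301.
Inverse-square distance factor (a/d)² = 1.0236² = 1.047757.
Q̄ = (S₀/π) × 1.047757 × [bracket] = (1577/π) × 1.047757 × 1.216301 = 639.7 W/m².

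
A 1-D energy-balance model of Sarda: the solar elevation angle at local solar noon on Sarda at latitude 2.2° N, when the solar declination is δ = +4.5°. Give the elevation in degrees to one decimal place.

At local noon the hour angle is zero, so the zenith angle equals |ϕ − δ| = |+2.2° − (+4.500°)| = 2.300°.
Elevation = 90° − 2.300° = 87.7°.

87.7°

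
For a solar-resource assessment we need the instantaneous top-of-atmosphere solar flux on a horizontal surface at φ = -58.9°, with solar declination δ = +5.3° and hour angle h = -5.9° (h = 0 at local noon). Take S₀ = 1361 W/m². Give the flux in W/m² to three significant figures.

cos θ_z = sin φ sin δ + cos φ cos δ cos h = -0.079094 + 0.511601 = 0.432507.
Flux = S₀ · cos θ_z = 1361 × 0.432507 = 588.6 W/m².

589 W/m²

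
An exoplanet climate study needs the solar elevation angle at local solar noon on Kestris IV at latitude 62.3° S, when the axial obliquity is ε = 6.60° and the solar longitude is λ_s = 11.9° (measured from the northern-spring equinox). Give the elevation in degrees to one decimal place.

Solar declination: sin δ = sin ε · sin λ_s = sin 6.60° × sin 11.9° = 0.02370, so δ = +1.358°.
At local noon the hour angle is zero, so the zenith angle equals |φ − δ| = |-62.3° − (+1.358°)| = 63.658°.
Elevation = 90° − 63.658° = 26.3°.

26.3°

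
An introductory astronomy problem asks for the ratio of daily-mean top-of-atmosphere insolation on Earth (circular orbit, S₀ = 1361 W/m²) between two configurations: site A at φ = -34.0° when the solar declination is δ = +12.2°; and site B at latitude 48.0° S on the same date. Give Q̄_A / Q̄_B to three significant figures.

Q̄_A / Q̄_B ≈ 1.49

— Configuration A (φ=-34.0°):
cos H₀ = −tan(-34.0°) tan(+12.200°) = 0.1458, H₀ = 1.4244 rad.
Bracket: H₀ sin φ sin δ + cos φ cos δ sin H₀ = 1.4244×-0.55919×0.21132 + 0.82904×0.97742×0.98931 = -0.168319 + 0.801658 = 0.633339.
Q̄ = (S₀/π) × [bracket] = (1361/π) × 0.633339 = 274.37 W/m².
— Configuration B (φ=-48.0°):
cos H₀ = −tan(-48.0°) tan(+12.200°) = 0.2401, H₀ = 1.3283 rad.
Bracket: H₀ sin φ sin δ + cos φ cos δ sin H₀ = 1.3283×-0.74314×0.21132 + 0.66913×0.97742×0.97074 = -0.208597 + 0.634884 = 0.426287.
Q̄ = (S₀/π) × [bracket] = (1361/π) × 0.426287 = 184.68 W/m².
Ratio Q̄_A / Q̄_B = 274.37 / 184.68 = 1.486.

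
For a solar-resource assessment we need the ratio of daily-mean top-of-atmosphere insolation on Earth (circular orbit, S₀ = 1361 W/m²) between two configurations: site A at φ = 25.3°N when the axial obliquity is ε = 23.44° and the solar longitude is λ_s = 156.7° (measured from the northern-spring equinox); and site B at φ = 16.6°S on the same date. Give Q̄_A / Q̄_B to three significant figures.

— Configuration A (φ=+25.3°):
Solar declination: sin δ = sin ε · sin λ_s = sin 23.44° × sin 156.7° = 0.15734, so δ = +9.053°.
cos H₀ = −tan(+25.3°) tan(+9.053°) = -0.0753, H₀ = 1.6462 rad.
Bracket: H₀ sin φ sin δ + cos φ cos δ sin H₀ = 1.6462×0.42736×0.15734 + 0.90408×0.98754×0.99716 = 0.110692 + 0.890280 = 1.000972.
Q̄ = (S₀/π) × [bracket] = (1361/π) × 1.000972 = 433.64 W/m².
— Configuration B (φ=-16.6°):
cos H₀ = −tan(-16.6°) tan(+9.053°) = 0.0475, H₀ = 1.5233 rad.
Bracket: H₀ sin φ sin δ + cos φ cos δ sin H₀ = 1.5233×-0.28569×0.15734 + 0.95832×0.98754×0.99887 = -0.068473 + 0.945310 = 0.876837.
Q̄ = (S₀/π) × [bracket] = (1361/π) × 0.876837 = 379.86 W/m².
Ratio Q̄_A / Q̄_B = 433.64 / 379.86 = 1.142.

Q̄_A / Q̄_B ≈ 1.14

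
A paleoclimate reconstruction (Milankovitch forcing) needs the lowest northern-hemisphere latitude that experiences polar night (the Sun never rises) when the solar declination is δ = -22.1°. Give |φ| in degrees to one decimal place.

Polar night requires cos H₀ = −tan φ tan δ ≥ 1, i.e. tan φ tan δ ≤ −1.
The boundary is |tan φ| · |tan δ| = 1, so |φ| = 90° − |δ| = 90° − 22.1° = 67.9° in the northern hemisphere.

|φ| = 67.9°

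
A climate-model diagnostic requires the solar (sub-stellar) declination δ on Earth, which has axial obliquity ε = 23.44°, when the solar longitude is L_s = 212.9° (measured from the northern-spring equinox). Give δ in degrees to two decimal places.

sin δ = sin ε · sin L_s = sin 23.44° × sin 212.9° = -0.216069.
δ = arcsin(-0.216069) = -12.48°.

δ = -12.48°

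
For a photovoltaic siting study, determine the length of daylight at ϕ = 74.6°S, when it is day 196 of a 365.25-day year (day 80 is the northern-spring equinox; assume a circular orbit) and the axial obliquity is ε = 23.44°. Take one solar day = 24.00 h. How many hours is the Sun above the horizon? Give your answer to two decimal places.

Solar longitude: L_s = 360° × (196 − 80)/365.25 = 114.333°.
sin δ = sin 23.44° × sin 114.333° = 0.36245, so δ = +21.251°.
cos h₀ = −tan ϕ · tan δ = 1.4119 ≥ 1, so the Sun never rises (polar night) and h₀ = 0.
Daylight = 2h₀/(2π) × 24.00 h = (0.0000/π) × 24.00 = 0.00 h.

0.00 h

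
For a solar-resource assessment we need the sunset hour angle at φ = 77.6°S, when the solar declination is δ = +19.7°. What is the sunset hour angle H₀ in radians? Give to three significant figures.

cos H₀ = −tan φ · tan δ = 1.6285 ≥ 1, so the Sun never rises (polar night) and H₀ = 0.

H₀ = 0.00 rad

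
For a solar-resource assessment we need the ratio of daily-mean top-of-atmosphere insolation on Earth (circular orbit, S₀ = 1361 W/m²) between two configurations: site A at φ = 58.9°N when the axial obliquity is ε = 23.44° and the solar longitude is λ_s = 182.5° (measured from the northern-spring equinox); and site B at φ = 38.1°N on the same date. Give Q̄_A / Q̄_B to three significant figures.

Q̄_A / Q̄_B ≈ 0.641

— Configuration A (φ=+58.9°):
Solar declination: sin δ = sin ε · sin λ_s = sin 23.44° × sin 182.5° = -0.01735, so δ = -0.994°.
cos H₀ = −tan(+58.9°) tan(-0.994°) = 0.0288, H₀ = 1.5420 rad.
Bracket: H₀ sin φ sin δ + cos φ cos δ sin H₀ = 1.5420×0.85627×-0.01735 + 0.51653×0.99985×0.99959 = -0.022908 + 0.516241 = 0.493333.
Q̄ = (S₀/π) × [bracket] = (1361/π) × 0.493333 = 213.72 W/m².
— Configuration B (φ=+38.1°):
cos H₀ = −tan(+38.1°) tan(-0.994°) = 0.0136, H₀ = 1.5572 rad.
Bracket: H₀ sin φ sin δ + cos φ cos δ sin H₀ = 1.5572×0.61704×-0.01735 + 0.78694×0.99985×0.99991 = -0.016671 + 0.786751 = 0.770080.
Q̄ = (S₀/π) × [bracket] = (1361/π) × 0.770080 = 333.61 W/m².
Ratio Q̄_A / Q̄_B = 213.72 / 333.61 = 0.6406.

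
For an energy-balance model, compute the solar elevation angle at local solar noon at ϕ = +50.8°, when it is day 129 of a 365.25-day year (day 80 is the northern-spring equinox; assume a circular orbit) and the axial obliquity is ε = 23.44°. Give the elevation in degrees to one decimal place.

Solar longitude: L_s = 360° × (129 − 80)/365.25 = 48.296°.
sin δ = sin 23.44° × sin 48.296° = 0.29698, so δ = +17.277°.
At local noon the hour angle is zero, so the zenith angle equals |ϕ − δ| = |+50.8° − (+17.277°)| = 33.523°.
Elevation = 90° − 33.523° = 56.5°.

56.5°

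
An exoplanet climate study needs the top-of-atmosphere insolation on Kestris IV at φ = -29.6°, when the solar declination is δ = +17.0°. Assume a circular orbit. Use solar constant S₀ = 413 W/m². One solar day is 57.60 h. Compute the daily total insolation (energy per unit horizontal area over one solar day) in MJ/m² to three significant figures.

cos H₀ = −tan(-29.6°) tan(+17.000°) = 0.1737, H₀ = 1.3962 rad.
Bracket: H₀ sin φ sin δ + cos φ cos δ sin H₀ = 1.3962×-0.49394×0.29237 + 0.86949×0.95630×0.98480 = -0.201630 + 0.818855 = 0.617225.
Q̄ = (S₀/π) × [bracket] = (413/π) × 0.617225 = 81.142 W/m².
Daily total = Q̄ × 57.60 h × 3600 s/h = 81.142 × 57.60 × 3600 / 10⁶ = 16.83 MJ/m².

16.8 MJ/m²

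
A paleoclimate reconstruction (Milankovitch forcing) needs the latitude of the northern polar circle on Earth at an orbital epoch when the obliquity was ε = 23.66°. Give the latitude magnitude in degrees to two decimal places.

66.34°

The polar circle is the lowest latitude that experiences at least one full rotation of continuous daylight at the northern-summer solstice; it lies at |φ| = 90° − ε = 90° − 23.66° = 66.34°.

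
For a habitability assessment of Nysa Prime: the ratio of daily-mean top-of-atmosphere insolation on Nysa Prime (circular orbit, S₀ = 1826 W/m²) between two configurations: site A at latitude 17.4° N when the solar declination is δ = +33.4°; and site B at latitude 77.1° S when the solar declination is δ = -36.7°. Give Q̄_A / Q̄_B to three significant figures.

Q̄_A / Q̄_B ≈ 0.586

— Configuration A (φ=+17.4°):
cos H₀ = −tan(+17.4°) tan(+33.400°) = -0.2066, H₀ = 1.7789 rad.
Bracket: H₀ sin φ sin δ + cos φ cos δ sin H₀ = 1.7789×0.29904×0.55048 + 0.95424×0.83485×0.97842 = 0.292835 + 0.779456 = 1.072291.
Q̄ = (S₀/π) × [bracket] = (1826/π) × 1.072291 = 623.25 W/m².
— Configuration B (φ=-77.1°):
cos H₀ = −tan(-77.1°) tan(-36.700°) = -3.2545 ≤ −1 ⇒ polar day, H₀ = π.
Bracket: H₀ sin φ sin δ + cos φ cos δ sin H₀ = 3.1416×-0.97476×-0.59763 + 0.22325×0.80178×0.00000 = 1.830126 + 0.000000 = 1.830126.
Q̄ = (S₀/π) × [bracket] = (1826/π) × 1.830126 = 1063.7 W/m².
Ratio Q̄_A / Q̄_B = 623.25 / 1063.7 = 0.5859.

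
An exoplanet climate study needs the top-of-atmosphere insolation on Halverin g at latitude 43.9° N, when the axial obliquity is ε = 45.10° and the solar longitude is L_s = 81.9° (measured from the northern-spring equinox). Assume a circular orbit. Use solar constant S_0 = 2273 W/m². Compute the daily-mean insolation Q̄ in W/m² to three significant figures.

Solar declination: sin δ = sin ε · sin L_s = sin 45.10° × sin 81.9° = 0.70127, so δ = +44.529°.
cos h₀ = −tan(+43.9°) tan(+44.529°) = -0.9466, h₀ = 2.8134 rad.
Bracket: h₀ sin ϕ sin δ + cos ϕ cos δ sin h₀ = 2.8134×0.69340×0.70127 + 0.72055×0.71289×0.32230 = 1.368046 + 0.165557 = 1.533603.
Q̄ = (S_0/π) × [bracket] = (2273/π) × 1.533603 = 1110 W/m².

Q̄ ≈ 1.11e+03 W/m²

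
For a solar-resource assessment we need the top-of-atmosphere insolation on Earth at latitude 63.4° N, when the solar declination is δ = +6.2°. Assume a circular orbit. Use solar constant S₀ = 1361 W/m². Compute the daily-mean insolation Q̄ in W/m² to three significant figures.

cos H₀ = −tan(+63.4°) tan(+6.200°) = -0.2169, H₀ = 1.7895 rad.
Bracket: H₀ sin φ sin δ + cos φ cos δ sin H₀ = 1.7895×0.89415×0.10800 + 0.44776×0.99415×0.97619 = 0.172809 + 0.434542 = 0.607351.
Q̄ = (S₀/π) × [bracket] = (1361/π) × 0.607351 = 263.1 W/m².

Q̄ ≈ 263 W/m²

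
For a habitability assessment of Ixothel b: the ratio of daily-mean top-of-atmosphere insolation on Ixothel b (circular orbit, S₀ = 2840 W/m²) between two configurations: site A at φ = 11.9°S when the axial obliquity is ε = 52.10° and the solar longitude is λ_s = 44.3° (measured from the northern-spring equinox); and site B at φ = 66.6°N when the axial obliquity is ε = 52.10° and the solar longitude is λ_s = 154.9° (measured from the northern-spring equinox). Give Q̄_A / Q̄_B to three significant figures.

Q̄_A / Q̄_B ≈ 0.651

— Configuration A (φ=-11.9°):
Solar declination: sin δ = sin ε · sin λ_s = sin 52.10° × sin 44.3° = 0.55111, so δ = +33.443°.
cos H₀ = −tan(-11.9°) tan(+33.443°) = 0.1392, H₀ = 1.4312 rad.
Bracket: H₀ sin φ sin δ + cos φ cos δ sin H₀ = 1.4312×-0.20620×0.55111 + 0.97851×0.83443×0.99027 = -0.162640 + 0.808554 = 0.645914.
Q̄ = (S₀/π) × [bracket] = (2840/π) × 0.645914 = 583.91 W/m².
— Configuration B (φ=+66.6°):
Solar declination: sin δ = sin ε · sin λ_s = sin 52.10° × sin 154.9° = 0.33473, so δ = +19.556°.
cos H₀ = −tan(+66.6°) tan(+19.556°) = -0.8209, H₀ = 2.5337 rad.
Bracket: H₀ sin φ sin δ + cos φ cos δ sin H₀ = 2.5337×0.91775×0.33473 + 0.39715×0.94231×0.57112 = 0.778349 + 0.213735 = 0.992084.
Q̄ = (S₀/π) × [bracket] = (2840/π) × 0.992084 = 896.84 W/m².
Ratio Q̄_A / Q̄_B = 583.91 / 896.84 = 0.6511.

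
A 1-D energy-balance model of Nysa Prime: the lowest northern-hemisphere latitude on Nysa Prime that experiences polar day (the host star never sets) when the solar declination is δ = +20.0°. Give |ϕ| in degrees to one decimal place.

|ϕ| = 70.0°

Polar day requires cos h₀ = −tan ϕ tan δ ≤ −1, i.e. tan ϕ tan δ ≥ 1.
The boundary is |tan ϕ| · |tan δ| = 1, so |ϕ| = 90° − |δ| = 90° − 20.0° = 70.0° in the northern hemisphere.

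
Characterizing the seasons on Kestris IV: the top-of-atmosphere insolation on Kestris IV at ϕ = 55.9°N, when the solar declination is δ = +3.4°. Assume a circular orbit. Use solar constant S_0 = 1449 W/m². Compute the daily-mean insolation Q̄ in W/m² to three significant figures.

cos h₀ = −tan(+55.9°) tan(+3.400°) = -0.0877, h₀ = 1.6587 rad.
Bracket: h₀ sin ϕ sin δ + cos ϕ cos δ sin h₀ = 1.6587×0.82806×0.05931 + 0.56064×0.99824×0.99614 = 0.081462 + 0.557493 = 0.638955.
Q̄ = (S_0/π) × [bracket] = (1449/π) × 0.638955 = 294.7 W/m².

Q̄ ≈ 295 W/m²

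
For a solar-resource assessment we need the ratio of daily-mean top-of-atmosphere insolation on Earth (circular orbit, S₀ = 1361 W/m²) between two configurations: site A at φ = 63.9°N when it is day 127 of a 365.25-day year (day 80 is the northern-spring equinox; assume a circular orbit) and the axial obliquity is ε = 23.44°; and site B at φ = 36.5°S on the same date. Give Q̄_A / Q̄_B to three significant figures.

Q̄_A / Q̄_B ≈ 1.75

— Configuration A (φ=+63.9°):
Solar longitude: λ_s = 360° × (127 − 80)/365.25 = 46.324°.
sin δ = sin 23.44° × sin 46.324° = 0.28771, so δ = +16.721°.
cos H₀ = −tan(+63.9°) tan(+16.721°) = -0.6132, H₀ = 2.2309 rad.
Bracket: H₀ sin φ sin δ + cos φ cos δ sin H₀ = 2.2309×0.89803×0.28771 + 0.43994×0.95772×0.78992 = 0.576403 + 0.332824 = 0.909227.
Q̄ = (S₀/π) × [bracket] = (1361/π) × 0.909227 = 393.90 W/m².
— Configuration B (φ=-36.5°):
cos H₀ = −tan(-36.5°) tan(+16.721°) = 0.2223, H₀ = 1.3466 rad.
Bracket: H₀ sin φ sin δ + cos φ cos δ sin H₀ = 1.3466×-0.59482×0.28771 + 0.80386×0.95772×0.97498 = -0.230451 + 0.750611 = 0.520160.
Q̄ = (S₀/π) × [bracket] = (1361/π) × 0.520160 = 225.34 W/m².
Ratio Q̄_A / Q̄_B = 393.90 / 225.34 = 1.748.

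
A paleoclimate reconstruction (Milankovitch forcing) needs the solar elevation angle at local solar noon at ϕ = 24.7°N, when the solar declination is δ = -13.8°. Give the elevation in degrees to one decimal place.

At local noon the hour angle is zero, so the zenith angle equals |ϕ − δ| = |+24.7° − (-13.800°)| = 38.500°.
Elevation = 90° − 38.500° = 51.5°.

51.5°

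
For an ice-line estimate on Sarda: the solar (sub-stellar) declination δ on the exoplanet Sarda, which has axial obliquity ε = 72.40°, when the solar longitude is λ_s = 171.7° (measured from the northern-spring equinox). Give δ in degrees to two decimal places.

δ = +7.91°

sin δ = sin ε · sin λ_s = sin 72.40° × sin 171.7° = 0.137599.
δ = arcsin(0.137599) = +7.91°.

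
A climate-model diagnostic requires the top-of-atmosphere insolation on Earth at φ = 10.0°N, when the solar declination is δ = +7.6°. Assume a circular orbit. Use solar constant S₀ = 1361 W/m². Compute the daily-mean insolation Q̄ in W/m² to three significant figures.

Q̄ ≈ 439 W/m²

cos H₀ = −tan(+10.0°) tan(+7.600°) = -0.0235, H₀ = 1.5943 rad.
Bracket: H₀ sin φ sin δ + cos φ cos δ sin H₀ = 1.5943×0.17365×0.13226 + 0.98481×0.99122×0.99972 = 0.036616 + 0.975890 = 1.012506.
Q̄ = (S₀/π) × [bracket] = (1361/π) × 1.012506 = 438.6 W/m².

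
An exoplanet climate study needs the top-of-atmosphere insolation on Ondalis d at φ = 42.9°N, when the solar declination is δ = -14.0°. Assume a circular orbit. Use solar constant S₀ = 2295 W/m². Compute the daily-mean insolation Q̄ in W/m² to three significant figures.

Q̄ ≈ 344 W/m²

cos H₀ = −tan(+42.9°) tan(-14.000°) = 0.2317, H₀ = 1.3370 rad.
Bracket: H₀ sin φ sin δ + cos φ cos δ sin H₀ = 1.3370×0.68072×-0.24192 + 0.73254×0.97030×0.97279 = -0.220177 + 0.691443 = 0.471266.
Q̄ = (S₀/π) × [bracket] = (2295/π) × 0.471266 = 344.3 W/m².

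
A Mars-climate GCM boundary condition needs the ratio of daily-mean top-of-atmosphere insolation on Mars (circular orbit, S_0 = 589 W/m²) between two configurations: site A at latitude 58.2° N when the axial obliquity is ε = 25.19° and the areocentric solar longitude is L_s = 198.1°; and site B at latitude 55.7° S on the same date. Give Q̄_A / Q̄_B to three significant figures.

Q̄_A / Q̄_B ≈ 0.483

— Configuration A (ϕ=+58.2°):
sin δ = sin 25.19° × sin 198.1° = -0.13223, so δ = -7.599°.
cos h₀ = −tan(+58.2°) tan(-7.599°) = 0.2152, h₀ = 1.3539 rad.
Bracket: h₀ sin ϕ sin δ + cos ϕ cos δ sin h₀ = 1.3539×0.84989×-0.13223 + 0.52696×0.99122×0.97658 = -0.152153 + 0.510100 = 0.357947.
Q̄ = (S_0/π) × [bracket] = (589/π) × 0.357947 = 67.110 W/m².
— Configuration B (ϕ=-55.7°):
cos h₀ = −tan(-55.7°) tan(-7.599°) = -0.1956, h₀ = 1.7676 rad.
Bracket: h₀ sin ϕ sin δ + cos ϕ cos δ sin h₀ = 1.7676×-0.82610×-0.13223 + 0.56353×0.99122×0.98069 = 0.193084 + 0.547796 = 0.740880.
Q̄ = (S_0/π) × [bracket] = (589/π) × 0.740880 = 138.90 W/m².
Ratio Q̄_A / Q̄_B = 67.110 / 138.90 = 0.4832.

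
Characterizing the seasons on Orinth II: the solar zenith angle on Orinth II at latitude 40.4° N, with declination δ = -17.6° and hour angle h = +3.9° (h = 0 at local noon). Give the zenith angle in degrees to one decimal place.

θ_z = 58.1°

cos θ_z = sin ϕ sin δ + cos ϕ cos δ cos h = -0.195972 + 0.724210 = 0.528238.
θ_z = arccos(0.528238) = 58.1°.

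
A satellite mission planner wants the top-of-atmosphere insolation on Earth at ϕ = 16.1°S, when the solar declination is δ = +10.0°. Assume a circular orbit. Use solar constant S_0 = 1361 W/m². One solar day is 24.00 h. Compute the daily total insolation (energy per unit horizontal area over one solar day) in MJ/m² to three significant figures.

cos h₀ = −tan(-16.1°) tan(+10.000°) = 0.0509, h₀ = 1.5199 rad.
Bracket: h₀ sin ϕ sin δ + cos ϕ cos δ sin h₀ = 1.5199×-0.27731×0.17365 + 0.96078×0.98481×0.99870 = -0.073191 + 0.944956 = 0.871765.
Q̄ = (S_0/π) × [bracket] = (1361/π) × 0.871765 = 377.67 W/m².
Daily total = Q̄ × 24.00 h × 3600 s/h = 377.67 × 24.00 × 3600 / 10⁶ = 32.63 MJ/m².

32.6 MJ/m²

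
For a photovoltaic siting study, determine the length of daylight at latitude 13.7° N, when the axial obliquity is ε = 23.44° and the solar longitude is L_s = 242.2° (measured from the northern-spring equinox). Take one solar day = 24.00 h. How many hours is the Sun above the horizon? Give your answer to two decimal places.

Solar declination: sin δ = sin ε · sin L_s = sin 23.44° × sin 242.2° = -0.35188, so δ = -20.602°.
cos h₀ = −tan ϕ · tan δ = −tan(+13.7°) × tan(-20.602°) = 0.0916, so h₀ = 1.4790 rad = 84.74°.
Daylight = 2h₀/(2π) × 24.00 h = (1.4790/π) × 24.00 = 11.30 h.

11.30 h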